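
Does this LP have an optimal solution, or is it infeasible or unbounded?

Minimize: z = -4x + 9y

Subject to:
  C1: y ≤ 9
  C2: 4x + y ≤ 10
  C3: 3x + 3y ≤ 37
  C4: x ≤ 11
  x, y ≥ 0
The point (2.5, 0) satisfies every constraint, so the LP is feasible; the constraints give x ≤ 11 and y ≤ 9, which with x, y ≥ 0 keep the feasible region inside a bounded box. A feasible, bounded LP attains a finite optimum at a vertex.

Evaluating z = -4x + 9y at each vertex:
  (0, 0): z = 0
  (2.5, 0): z = -10
  (0.25, 9): z = 80
  (0, 9): z = 81

The LP has an optimal solution: (2.5, 0) with z = -10.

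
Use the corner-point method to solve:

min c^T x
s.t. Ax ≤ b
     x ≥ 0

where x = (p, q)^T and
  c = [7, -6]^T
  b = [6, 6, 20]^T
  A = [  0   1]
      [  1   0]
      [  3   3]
p = 0, q = 6, z = -36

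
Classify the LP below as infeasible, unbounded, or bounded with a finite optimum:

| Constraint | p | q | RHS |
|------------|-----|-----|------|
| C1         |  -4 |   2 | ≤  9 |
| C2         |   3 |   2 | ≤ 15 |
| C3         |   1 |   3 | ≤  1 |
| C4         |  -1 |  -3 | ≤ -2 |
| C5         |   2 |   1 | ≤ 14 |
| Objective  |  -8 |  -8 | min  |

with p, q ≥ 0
C3 requires p + 3q ≤ 1, while C4 (-p - 3q ≤ -2) is equivalent to p + 3q ≥ 2. Together they would need 2 ≤ p + 3q ≤ 1, which is impossible since 2 > 1. No point satisfies all constraints.

Infeasible — the constraint set is empty.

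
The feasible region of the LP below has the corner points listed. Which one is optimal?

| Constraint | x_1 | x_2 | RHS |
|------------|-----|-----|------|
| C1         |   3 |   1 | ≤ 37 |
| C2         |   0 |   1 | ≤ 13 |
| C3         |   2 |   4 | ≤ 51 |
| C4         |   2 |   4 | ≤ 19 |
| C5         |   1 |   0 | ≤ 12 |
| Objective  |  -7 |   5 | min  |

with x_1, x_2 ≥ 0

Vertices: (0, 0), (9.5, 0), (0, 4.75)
(9.5, 0) with z = -66.5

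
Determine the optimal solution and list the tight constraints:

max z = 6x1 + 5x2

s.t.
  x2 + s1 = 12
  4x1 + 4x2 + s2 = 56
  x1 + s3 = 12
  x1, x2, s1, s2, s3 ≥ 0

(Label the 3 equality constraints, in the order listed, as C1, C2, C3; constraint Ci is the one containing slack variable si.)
Optimal: x1 = 12, x2 = 2
Slack at optimum:
  C1: slack = 10
  C2: slack = 0 (binding)
  C3: slack = 0 (binding)
  x1 ≥ 0: x1 = 12
  x2 ≥ 0: x2 = 2
Binding constraints: C2, C3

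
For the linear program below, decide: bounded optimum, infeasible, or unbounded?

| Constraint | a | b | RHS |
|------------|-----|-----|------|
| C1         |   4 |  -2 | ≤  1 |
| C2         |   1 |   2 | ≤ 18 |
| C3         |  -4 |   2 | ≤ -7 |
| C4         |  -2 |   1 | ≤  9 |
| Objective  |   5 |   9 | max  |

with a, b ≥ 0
C1 requires 4a - 2b ≤ 1, while C3 (-4a + 2b ≤ -7) is equivalent to 4a - 2b ≥ 7. Together they would need 7 ≤ 4a - 2b ≤ 1, which is impossible since 7 > 1. No point satisfies all constraints.

Infeasible: no point satisfies all constraints simultaneously.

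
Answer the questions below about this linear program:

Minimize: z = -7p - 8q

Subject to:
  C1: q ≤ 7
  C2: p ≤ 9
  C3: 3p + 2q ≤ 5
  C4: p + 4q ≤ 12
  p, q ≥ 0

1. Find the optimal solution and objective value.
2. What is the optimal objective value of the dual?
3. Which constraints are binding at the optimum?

1. p = 0, q = 2.5, z = -20
2. -20 (by strong duality, equal to the primal optimum)
3. C3, p ≥ 0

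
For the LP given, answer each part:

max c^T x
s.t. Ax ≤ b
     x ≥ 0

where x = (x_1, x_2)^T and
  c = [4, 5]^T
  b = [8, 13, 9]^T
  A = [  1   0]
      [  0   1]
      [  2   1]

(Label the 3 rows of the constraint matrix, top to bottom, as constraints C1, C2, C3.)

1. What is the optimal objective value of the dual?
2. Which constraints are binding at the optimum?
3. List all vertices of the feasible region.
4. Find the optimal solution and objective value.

1. 45 (by strong duality, equal to the primal optimum)
2. C3, x_1 ≥ 0
3. (0, 0), (4.5, 0), (0, 9)
4. x_1 = 0, x_2 = 9, z = 45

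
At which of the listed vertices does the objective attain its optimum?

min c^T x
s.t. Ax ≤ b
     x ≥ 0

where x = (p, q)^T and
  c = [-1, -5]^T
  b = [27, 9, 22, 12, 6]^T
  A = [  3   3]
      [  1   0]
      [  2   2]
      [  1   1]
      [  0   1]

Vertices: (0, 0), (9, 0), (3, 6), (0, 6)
(3, 6) with z = -33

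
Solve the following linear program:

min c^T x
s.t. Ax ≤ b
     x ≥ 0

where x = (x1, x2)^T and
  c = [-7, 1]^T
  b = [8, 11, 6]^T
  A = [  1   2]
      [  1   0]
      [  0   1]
x1 = 8, x2 = 0, z = -56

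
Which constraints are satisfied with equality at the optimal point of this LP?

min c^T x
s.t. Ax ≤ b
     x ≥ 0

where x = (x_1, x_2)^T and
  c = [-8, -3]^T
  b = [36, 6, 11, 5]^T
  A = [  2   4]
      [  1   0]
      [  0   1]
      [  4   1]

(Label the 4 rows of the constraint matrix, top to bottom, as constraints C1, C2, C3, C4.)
Optimal: x_1 = 0, x_2 = 5
Slack at optimum:
  C1: slack = 16
  C2: slack = 6
  C3: slack = 6
  C4: slack = 0 (binding)
  x_1 ≥ 0: x_1 = 0 (binding)
  x_2 ≥ 0: x_2 = 5
Binding constraints: C4, x_1 ≥ 0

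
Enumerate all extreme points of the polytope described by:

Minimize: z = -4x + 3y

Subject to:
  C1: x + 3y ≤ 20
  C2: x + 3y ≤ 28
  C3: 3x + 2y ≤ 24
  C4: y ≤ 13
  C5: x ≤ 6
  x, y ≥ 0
Each vertex is the intersection of two constraint boundaries that also satisfies all remaining constraints:
  x = 0 and y = 0 → (0, 0)
  x = 6 and y = 0 → (6, 0)
  3x + 2y = 24 and x = 6 → (6, 3)
  x + 3y = 20 and 3x + 2y = 24 → (4.571, 5.143)
  x + 3y = 20 and x = 0 → (0, 6.667)

Vertices: (0, 0), (6, 0), (6, 3), (4.571, 5.143), (0, 6.667)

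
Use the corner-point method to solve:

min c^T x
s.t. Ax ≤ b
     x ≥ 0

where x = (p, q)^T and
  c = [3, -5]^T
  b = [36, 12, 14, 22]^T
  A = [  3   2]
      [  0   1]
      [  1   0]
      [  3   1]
Each vertex is the intersection of two constraint boundaries that also satisfies all remaining constraints:
  p = 0 and q = 0 → (0, 0)
  3p + q = 22 and q = 0 → (7.333, 0)
  q = 12 and 3p + q = 22 → (3.333, 12)
  q = 12 and p = 0 → (0, 12)

Evaluating z = 3p - 5q at each vertex:
  (0, 0): z = 0
  (7.333, 0): z = 22
  (3.333, 12): z = -50
  (0, 12): z = -60

The minimum is at (0, 12) with z = -60.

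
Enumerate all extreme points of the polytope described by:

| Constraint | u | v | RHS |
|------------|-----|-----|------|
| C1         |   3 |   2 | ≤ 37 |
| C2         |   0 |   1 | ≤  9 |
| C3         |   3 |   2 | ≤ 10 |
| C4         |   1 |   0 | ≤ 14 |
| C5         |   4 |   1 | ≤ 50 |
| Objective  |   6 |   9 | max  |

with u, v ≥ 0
Each vertex is the intersection of two constraint boundaries that also satisfies all remaining constraints:
  u = 0 and v = 0 → (0, 0)
  3u + 2v = 10 and v = 0 → (3.333, 0)
  3u + 2v = 10 and u = 0 → (0, 5)

Vertices: (0, 0), (3.333, 0), (0, 5)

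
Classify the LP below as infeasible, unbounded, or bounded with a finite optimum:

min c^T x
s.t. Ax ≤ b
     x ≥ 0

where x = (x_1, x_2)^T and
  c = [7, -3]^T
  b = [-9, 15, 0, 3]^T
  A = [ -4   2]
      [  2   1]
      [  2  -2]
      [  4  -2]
One constraint requires 4x_1 - 2x_2 ≤ 3, while the constraint -4x_1 + 2x_2 ≤ -9 is equivalent to 4x_1 - 2x_2 ≥ 9. Together they would need 9 ≤ 4x_1 - 2x_2 ≤ 3, which is impossible since 9 > 3. No point satisfies all constraints.

Infeasible — the constraint set is empty.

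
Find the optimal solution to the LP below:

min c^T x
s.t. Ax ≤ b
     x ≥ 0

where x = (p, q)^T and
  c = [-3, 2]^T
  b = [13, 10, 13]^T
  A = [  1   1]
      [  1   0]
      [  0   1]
Each vertex is the intersection of two constraint boundaries that also satisfies all remaining constraints:
  p = 0 and q = 0 → (0, 0)
  p = 10 and q = 0 → (10, 0)
  p + q = 13 and p = 10 → (10, 3)
  p + q = 13 and q = 13 → (0, 13)

Evaluating z = -3p + 2q at each vertex:
  (0, 0): z = 0
  (10, 0): z = -30
  (10, 3): z = -24
  (0, 13): z = 26

The minimum is at (10, 0) with z = -30.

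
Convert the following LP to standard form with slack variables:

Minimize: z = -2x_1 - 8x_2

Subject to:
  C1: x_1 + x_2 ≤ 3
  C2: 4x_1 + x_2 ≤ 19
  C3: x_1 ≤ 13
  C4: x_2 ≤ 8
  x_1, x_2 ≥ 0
min z = -2x_1 - 8x_2

s.t.
  x_1 + x_2 + s1 = 3
  4x_1 + x_2 + s2 = 19
  x_1 + s3 = 13
  x_2 + s4 = 8
  x_1, x_2, s1, s2, s3, s4 ≥ 0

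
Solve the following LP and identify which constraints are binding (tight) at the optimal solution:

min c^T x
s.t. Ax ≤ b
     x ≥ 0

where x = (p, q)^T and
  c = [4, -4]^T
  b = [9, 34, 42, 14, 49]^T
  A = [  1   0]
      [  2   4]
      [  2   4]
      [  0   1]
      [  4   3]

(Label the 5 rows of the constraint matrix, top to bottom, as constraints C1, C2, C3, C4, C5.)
Optimal: p = 0, q = 8.5
Binding: C2, p ≥ 0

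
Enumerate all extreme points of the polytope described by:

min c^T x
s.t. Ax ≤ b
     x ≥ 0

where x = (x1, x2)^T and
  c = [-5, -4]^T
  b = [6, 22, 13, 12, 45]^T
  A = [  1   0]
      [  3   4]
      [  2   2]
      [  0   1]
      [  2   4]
Each vertex is the intersection of two constraint boundaries that also satisfies all remaining constraints:
  x1 = 0 and x2 = 0 → (0, 0)
  x1 = 6 and x2 = 0 → (6, 0)
  x1 = 6 and 2x1 + 2x2 = 13 → (6, 0.5)
  3x1 + 4x2 = 22 and 2x1 + 2x2 = 13 → (4, 2.5)
  3x1 + 4x2 = 22 and x1 = 0 → (0, 5.5)

Vertices: (0, 0), (6, 0), (6, 0.5), (4, 2.5), (0, 5.5)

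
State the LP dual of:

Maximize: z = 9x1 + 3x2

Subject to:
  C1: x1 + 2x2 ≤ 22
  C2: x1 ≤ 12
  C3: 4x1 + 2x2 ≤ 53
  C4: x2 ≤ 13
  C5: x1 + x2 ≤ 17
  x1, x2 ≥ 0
Minimize: z = 22y1 + 12y2 + 53y3 + 13y4 + 17y5

Subject to:
  C1: -y1 - y2 - 4y3 - y5 ≤ -9
  C2: -2y1 - 2y3 - y4 - y5 ≤ -3
  y1, y2, y3, y4, y5 ≥ 0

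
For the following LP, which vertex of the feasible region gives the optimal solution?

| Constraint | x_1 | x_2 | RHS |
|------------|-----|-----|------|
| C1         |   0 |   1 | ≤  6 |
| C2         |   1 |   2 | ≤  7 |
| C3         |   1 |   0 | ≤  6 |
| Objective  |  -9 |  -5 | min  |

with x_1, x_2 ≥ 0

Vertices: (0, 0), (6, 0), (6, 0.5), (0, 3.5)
Evaluating z = -9x_1 - 5x_2 at each vertex:
  (0, 0): z = 0
  (6, 0): z = -54
  (6, 0.5): z = -56.5
  (0, 3.5): z = -17.5

The smallest value is z = -56.5, attained at (6, 0.5).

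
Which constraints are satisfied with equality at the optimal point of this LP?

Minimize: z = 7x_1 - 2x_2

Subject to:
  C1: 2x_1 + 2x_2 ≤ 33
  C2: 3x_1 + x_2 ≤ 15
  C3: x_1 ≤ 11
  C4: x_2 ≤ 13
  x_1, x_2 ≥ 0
Optimal: x_1 = 0, x_2 = 13
Slack at optimum:
  C1: slack = 7
  C2: slack = 2
  C3: slack = 11
  C4: slack = 0 (binding)
  x_1 ≥ 0: x_1 = 0 (binding)
  x_2 ≥ 0: x_2 = 13
Binding constraints: C4, x_1 ≥ 0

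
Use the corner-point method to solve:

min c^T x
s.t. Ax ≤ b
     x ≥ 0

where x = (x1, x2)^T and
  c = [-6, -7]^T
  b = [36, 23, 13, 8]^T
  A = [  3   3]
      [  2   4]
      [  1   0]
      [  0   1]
Each vertex is the intersection of two constraint boundaries that also satisfies all remaining constraints:
  x1 = 0 and x2 = 0 → (0, 0)
  2x1 + 4x2 = 23 and x2 = 0 → (11.5, 0)
  2x1 + 4x2 = 23 and x1 = 0 → (0, 5.75)

Evaluating z = -6x1 - 7x2 at each vertex:
  (0, 0): z = 0
  (11.5, 0): z = -69
  (0, 5.75): z = -40.25

The minimum is at (11.5, 0) with z = -69.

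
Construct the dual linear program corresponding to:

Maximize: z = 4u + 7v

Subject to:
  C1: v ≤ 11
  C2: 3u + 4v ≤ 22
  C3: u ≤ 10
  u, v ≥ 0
Minimize: z = 11y1 + 22y2 + 10y3

Subject to:
  C1: -3y2 - y3 ≤ -4
  C2: -y1 - 4y2 ≤ -7
  y1, y2, y3 ≥ 0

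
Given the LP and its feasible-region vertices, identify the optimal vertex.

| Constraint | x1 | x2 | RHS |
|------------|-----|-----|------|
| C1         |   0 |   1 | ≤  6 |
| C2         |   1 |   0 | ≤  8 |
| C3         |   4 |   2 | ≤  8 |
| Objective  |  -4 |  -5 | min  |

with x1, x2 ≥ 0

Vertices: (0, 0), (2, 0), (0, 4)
Evaluating z = -4x1 - 5x2 at each vertex:
  (0, 0): z = 0
  (2, 0): z = -8
  (0, 4): z = -20

The smallest value is z = -20, attained at (0, 4).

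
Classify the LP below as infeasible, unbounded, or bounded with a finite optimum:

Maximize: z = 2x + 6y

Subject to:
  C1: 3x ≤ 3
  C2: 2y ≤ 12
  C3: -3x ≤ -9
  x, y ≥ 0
C1 requires 3x ≤ 3, while C3 (-3x ≤ -9) is equivalent to 3x ≥ 9. Together they would need 9 ≤ 3x ≤ 3, which is impossible since 9 > 3. No point satisfies all constraints.

Infeasible: no point satisfies all constraints simultaneously.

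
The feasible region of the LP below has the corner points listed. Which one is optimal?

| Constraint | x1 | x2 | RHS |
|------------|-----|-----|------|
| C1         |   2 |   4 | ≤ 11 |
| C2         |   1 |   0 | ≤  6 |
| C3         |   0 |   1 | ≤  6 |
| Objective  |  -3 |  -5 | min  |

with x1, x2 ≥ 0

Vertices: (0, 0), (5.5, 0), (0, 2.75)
Evaluating z = -3x1 - 5x2 at each vertex:
  (0, 0): z = 0
  (5.5, 0): z = -16.5
  (0, 2.75): z = -13.75

The smallest value is z = -16.5, attained at (5.5, 0).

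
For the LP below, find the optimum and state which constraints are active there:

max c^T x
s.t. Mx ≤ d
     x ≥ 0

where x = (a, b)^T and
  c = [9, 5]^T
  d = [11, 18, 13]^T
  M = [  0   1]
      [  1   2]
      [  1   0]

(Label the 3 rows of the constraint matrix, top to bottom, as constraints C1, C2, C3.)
Optimal: a = 13, b = 2.5
Binding: C2, C3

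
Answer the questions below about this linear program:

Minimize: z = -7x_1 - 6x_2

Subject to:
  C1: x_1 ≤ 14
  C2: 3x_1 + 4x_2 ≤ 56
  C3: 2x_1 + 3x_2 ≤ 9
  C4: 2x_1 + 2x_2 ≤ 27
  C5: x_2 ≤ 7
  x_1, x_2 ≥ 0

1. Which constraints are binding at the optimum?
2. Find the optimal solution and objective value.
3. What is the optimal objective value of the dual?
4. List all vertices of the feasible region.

1. C3, x_2 ≥ 0
2. x_1 = 4.5, x_2 = 0, z = -31.5
3. -31.5 (by strong duality, equal to the primal optimum)
4. (0, 0), (4.5, 0), (0, 3)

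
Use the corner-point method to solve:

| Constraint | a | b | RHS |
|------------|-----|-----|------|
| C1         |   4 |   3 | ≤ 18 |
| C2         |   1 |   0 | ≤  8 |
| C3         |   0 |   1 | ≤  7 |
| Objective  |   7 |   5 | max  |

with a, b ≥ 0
a = 4.5, b = 0, z = 31.5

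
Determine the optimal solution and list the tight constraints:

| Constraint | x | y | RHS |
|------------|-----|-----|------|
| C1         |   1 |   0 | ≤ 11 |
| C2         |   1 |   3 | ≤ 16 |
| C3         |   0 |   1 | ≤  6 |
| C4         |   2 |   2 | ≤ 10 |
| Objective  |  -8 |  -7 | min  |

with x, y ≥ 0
Optimal: x = 5, y = 0
Binding: C4, y ≥ 0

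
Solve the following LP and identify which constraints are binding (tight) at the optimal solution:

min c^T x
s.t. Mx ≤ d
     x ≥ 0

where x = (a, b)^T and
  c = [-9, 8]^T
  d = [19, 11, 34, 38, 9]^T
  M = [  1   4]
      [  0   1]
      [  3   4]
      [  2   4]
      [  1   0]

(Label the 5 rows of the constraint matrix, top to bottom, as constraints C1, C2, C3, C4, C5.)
Optimal: a = 9, b = 0
Slack at optimum:
  C1: slack = 10
  C2: slack = 11
  C3: slack = 7
  C4: slack = 20
  C5: slack = 0 (binding)
  a ≥ 0: a = 9
  b ≥ 0: b = 0 (binding)
Binding constraints: C5, b ≥ 0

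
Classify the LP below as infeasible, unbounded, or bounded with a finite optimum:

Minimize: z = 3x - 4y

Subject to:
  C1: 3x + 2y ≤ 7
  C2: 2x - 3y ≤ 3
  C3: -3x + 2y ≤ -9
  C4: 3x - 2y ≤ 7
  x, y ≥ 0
C4 requires 3x - 2y ≤ 7, while C3 (-3x + 2y ≤ -9) is equivalent to 3x - 2y ≥ 9. Together they would need 9 ≤ 3x - 2y ≤ 7, which is impossible since 9 > 7. No point satisfies all constraints.

Infeasible — the constraint set is empty.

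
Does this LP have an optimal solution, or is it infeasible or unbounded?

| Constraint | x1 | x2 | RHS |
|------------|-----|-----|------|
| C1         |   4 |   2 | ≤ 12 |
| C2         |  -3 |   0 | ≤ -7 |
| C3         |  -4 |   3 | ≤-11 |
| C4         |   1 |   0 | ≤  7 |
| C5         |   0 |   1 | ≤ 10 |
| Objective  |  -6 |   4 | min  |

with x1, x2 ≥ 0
The point (3, 0) satisfies every constraint, so the LP is feasible; the constraints give x1 ≤ 7 and x2 ≤ 10, which with x1, x2 ≥ 0 keep the feasible region inside a bounded box. A feasible, bounded LP attains a finite optimum at a vertex.

Bounded optimum: z* = -18 at (3, 0).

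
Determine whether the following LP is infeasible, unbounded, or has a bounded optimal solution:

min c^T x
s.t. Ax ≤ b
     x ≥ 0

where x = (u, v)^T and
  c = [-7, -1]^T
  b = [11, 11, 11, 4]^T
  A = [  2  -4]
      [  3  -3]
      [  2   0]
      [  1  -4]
Feasible point: (0, 0) satisfies every constraint, so the LP is feasible.
Direction d = (0, 1): for each constraint row a, a·d ≤ 0 —
  (2)(0) + (-4)(1) = -4 ≤ 0
  (3)(0) + (-3)(1) = -3 ≤ 0
  (2)(0) + (0)(1) = 0 ≤ 0
  (1)(0) + (-4)(1) = -4 ≤ 0
and d ≥ 0, so (0, 0) + t·d stays feasible for every t ≥ 0. Along this ray z = -7u - v changes by -1 per unit t, so z → −∞.

Unbounded — the objective can decrease without bound over the feasible region.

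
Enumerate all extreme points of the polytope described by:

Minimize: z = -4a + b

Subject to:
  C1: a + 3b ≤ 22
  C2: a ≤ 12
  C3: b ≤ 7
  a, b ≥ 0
Each vertex is the intersection of two constraint boundaries that also satisfies all remaining constraints:
  a = 0 and b = 0 → (0, 0)
  a = 12 and b = 0 → (12, 0)
  a + 3b = 22 and a = 12 → (12, 3.333)
  a + 3b = 22 and b = 7 → (1, 7)
  b = 7 and a = 0 → (0, 7)

Vertices: (0, 0), (12, 0), (12, 3.333), (1, 7), (0, 7)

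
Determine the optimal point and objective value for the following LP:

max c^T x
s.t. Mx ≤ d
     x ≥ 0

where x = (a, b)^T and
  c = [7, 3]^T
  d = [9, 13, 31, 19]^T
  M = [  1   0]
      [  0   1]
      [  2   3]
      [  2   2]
a = 9, b = 0.5, z = 64.5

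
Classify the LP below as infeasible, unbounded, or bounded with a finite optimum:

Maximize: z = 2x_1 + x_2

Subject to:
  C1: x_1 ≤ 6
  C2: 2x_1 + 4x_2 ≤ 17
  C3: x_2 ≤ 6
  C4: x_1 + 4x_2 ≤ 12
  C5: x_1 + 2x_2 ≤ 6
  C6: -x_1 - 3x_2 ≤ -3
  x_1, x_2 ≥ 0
The point (6, 0) satisfies every constraint, so the LP is feasible; the constraints give x_1 ≤ 6 and x_2 ≤ 6, which with x_1, x_2 ≥ 0 keep the feasible region inside a bounded box. A feasible, bounded LP attains a finite optimum at a vertex.

Bounded optimum: z* = 12 at (6, 0).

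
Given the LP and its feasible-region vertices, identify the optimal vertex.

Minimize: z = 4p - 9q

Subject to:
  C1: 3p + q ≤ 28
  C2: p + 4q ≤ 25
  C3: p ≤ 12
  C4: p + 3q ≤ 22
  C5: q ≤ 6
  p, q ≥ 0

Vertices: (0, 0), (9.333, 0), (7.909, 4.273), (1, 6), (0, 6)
(0, 6) with z = -54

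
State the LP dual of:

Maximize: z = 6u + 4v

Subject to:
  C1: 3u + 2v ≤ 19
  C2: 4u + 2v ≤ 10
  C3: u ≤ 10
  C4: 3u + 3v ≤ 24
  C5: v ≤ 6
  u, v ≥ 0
Minimize: z = 19y1 + 10y2 + 10y3 + 24y4 + 6y5

Subject to:
  C1: -3y1 - 4y2 - y3 - 3y4 ≤ -6
  C2: -2y1 - 2y2 - 3y4 - y5 ≤ -4
  y1, y2, y3, y4, y5 ≥ 0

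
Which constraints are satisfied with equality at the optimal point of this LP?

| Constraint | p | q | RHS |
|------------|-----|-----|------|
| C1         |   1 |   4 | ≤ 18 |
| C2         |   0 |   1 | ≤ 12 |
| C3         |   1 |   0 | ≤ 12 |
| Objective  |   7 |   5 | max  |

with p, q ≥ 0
Optimal: p = 12, q = 1.5
Slack at optimum:
  C1: slack = 0 (binding)
  C2: slack = 10.5
  C3: slack = 0 (binding)
  p ≥ 0: p = 12
  q ≥ 0: q = 1.5
Binding constraints: C1, C3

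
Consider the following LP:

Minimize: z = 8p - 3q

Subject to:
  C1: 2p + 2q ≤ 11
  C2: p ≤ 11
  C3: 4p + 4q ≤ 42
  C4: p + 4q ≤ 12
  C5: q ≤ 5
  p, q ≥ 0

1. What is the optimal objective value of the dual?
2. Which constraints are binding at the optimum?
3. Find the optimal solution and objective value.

1. -9 (by strong duality, equal to the primal optimum)
2. C4, p ≥ 0
3. p = 0, q = 3, z = -9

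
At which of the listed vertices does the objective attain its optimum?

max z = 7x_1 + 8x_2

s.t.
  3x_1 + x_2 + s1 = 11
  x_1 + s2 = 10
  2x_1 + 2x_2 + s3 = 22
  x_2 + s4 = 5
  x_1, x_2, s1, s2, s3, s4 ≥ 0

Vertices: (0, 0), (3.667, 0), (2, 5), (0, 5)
Evaluating z = 7x_1 + 8x_2 at each vertex:
  (0, 0): z = 0
  (3.667, 0): z = 25.67
  (2, 5): z = 54
  (0, 5): z = 40

The largest value is z = 54, attained at (2, 5).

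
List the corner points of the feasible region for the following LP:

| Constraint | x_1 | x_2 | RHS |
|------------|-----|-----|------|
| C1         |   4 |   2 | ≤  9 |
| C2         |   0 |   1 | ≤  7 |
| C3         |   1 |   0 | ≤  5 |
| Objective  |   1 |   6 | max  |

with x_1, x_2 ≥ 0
Each vertex is the intersection of two constraint boundaries that also satisfies all remaining constraints:
  x_1 = 0 and x_2 = 0 → (0, 0)
  4x_1 + 2x_2 = 9 and x_2 = 0 → (2.25, 0)
  4x_1 + 2x_2 = 9 and x_1 = 0 → (0, 4.5)

Vertices: (0, 0), (2.25, 0), (0, 4.5)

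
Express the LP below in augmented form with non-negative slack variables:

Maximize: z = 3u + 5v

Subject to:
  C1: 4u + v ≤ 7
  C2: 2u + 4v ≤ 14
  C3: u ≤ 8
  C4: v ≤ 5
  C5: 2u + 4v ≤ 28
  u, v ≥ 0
max z = 3u + 5v

s.t.
  4u + v + s1 = 7
  2u + 4v + s2 = 14
  u + s3 = 8
  v + s4 = 5
  2u + 4v + s5 = 28
  u, v, s1, s2, s3, s4, s5 ≥ 0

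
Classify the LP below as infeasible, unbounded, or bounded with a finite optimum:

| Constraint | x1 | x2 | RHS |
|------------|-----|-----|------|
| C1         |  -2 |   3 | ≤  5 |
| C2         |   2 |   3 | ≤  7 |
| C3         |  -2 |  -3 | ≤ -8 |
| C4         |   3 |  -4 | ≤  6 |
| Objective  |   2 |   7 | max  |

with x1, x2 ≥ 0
C2 requires 2x1 + 3x2 ≤ 7, while C3 (-2x1 - 3x2 ≤ -8) is equivalent to 2x1 + 3x2 ≥ 8. Together they would need 8 ≤ 2x1 + 3x2 ≤ 7, which is impossible since 8 > 7. No point satisfies all constraints.

Infeasible: no point satisfies all constraints simultaneously.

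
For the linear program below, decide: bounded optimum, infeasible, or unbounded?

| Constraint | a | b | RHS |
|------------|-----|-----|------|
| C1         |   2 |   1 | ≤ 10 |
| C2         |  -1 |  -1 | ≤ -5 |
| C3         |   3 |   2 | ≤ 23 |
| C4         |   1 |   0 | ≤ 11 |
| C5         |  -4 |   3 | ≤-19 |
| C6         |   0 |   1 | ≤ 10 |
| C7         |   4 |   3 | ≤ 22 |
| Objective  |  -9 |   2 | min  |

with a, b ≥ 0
The point (5, 0) satisfies every constraint, so the LP is feasible; the constraints give a ≤ 11 and b ≤ 10, which with a, b ≥ 0 keep the feasible region inside a bounded box. A feasible, bounded LP attains a finite optimum at a vertex.

Evaluating z = -9a + 2b at each vertex:
  (5, 0): z = -45
  (4.9, 0.2): z = -43.7
  (4.857, 0.1429): z = -43.43

The LP has an optimal solution: (5, 0) with z = -45.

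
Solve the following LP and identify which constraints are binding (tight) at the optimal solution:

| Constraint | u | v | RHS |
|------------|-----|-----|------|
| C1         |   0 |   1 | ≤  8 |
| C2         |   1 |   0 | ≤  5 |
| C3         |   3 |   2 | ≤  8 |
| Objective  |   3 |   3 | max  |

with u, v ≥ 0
Optimal: u = 0, v = 4
Binding: C3, u ≥ 0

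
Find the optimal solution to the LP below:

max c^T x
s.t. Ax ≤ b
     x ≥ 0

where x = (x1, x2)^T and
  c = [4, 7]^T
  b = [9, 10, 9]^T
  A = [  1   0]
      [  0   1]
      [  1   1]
x1 = 0, x2 = 9, z = 63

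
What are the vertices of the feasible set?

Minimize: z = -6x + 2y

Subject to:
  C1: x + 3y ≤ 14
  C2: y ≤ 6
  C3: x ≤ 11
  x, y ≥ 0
Each vertex is the intersection of two constraint boundaries that also satisfies all remaining constraints:
  x = 0 and y = 0 → (0, 0)
  x = 11 and y = 0 → (11, 0)
  x + 3y = 14 and x = 11 → (11, 1)
  x + 3y = 14 and x = 0 → (0, 4.667)

Vertices: (0, 0), (11, 0), (11, 1), (0, 4.667)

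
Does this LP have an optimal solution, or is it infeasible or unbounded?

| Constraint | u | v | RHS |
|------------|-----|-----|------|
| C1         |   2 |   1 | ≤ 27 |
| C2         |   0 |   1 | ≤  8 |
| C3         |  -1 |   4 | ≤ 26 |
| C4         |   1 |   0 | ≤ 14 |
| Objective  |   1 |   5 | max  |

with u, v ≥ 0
The point (9.5, 8) satisfies every constraint, so the LP is feasible; the constraints give u ≤ 14 and v ≤ 8, which with u, v ≥ 0 keep the feasible region inside a bounded box. A feasible, bounded LP attains a finite optimum at a vertex.

Evaluating z = u + 5v at each vertex:
  (0, 0): z = 0
  (13.5, 0): z = 13.5
  (9.5, 8): z = 49.5
  (6, 8): z = 46
  (0, 6.5): z = 32.5

Feasible with finite optimum z* = 49.5 at (9.5, 8).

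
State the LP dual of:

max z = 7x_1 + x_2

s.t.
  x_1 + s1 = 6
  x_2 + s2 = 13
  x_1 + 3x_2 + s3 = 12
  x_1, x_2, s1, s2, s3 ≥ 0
Minimize: z = 6y1 + 13y2 + 12y3

Subject to:
  C1: -y1 - y3 ≤ -7
  C2: -y2 - 3y3 ≤ -1
  y1, y2, y3 ≥ 0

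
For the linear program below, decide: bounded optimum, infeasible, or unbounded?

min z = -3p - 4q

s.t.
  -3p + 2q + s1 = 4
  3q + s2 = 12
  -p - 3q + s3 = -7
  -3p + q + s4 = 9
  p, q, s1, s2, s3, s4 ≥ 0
Feasible point: (1, 2) satisfies every constraint, so the LP is feasible.
Direction d = (1, 0): for each constraint row a, a·d ≤ 0 —
  (-3)(1) + (2)(0) = -3 ≤ 0
  (0)(1) + (3)(0) = 0 ≤ 0
  (-1)(1) + (-3)(0) = -1 ≤ 0
  (-3)(1) + (1)(0) = -3 ≤ 0
and d ≥ 0, so (1, 2) + t·d stays feasible for every t ≥ 0. Along this ray z = -3p - 4q changes by -3 per unit t, so z → −∞.

The LP is unbounded; z can be made arbitrarily small.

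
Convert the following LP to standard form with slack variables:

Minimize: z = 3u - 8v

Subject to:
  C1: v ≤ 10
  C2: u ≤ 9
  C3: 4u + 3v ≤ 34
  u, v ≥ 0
min z = 3u - 8v

s.t.
  v + s1 = 10
  u + s2 = 9
  4u + 3v + s3 = 34
  u, v, s1, s2, s3 ≥ 0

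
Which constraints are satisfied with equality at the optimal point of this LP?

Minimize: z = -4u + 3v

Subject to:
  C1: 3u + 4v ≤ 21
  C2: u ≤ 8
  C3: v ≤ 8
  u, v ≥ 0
Optimal: u = 7, v = 0
Binding: C1, v ≥ 0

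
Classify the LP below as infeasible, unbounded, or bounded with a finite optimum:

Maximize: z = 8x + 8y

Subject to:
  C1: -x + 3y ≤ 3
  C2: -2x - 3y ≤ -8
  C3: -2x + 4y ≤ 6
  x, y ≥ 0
Feasible point: (3, 1) satisfies every constraint, so the LP is feasible.
Direction d = (1, 0): for each constraint row a, a·d ≤ 0 —
  (-1)(1) + (3)(0) = -1 ≤ 0
  (-2)(1) + (-3)(0) = -2 ≤ 0
  (-2)(1) + (4)(0) = -2 ≤ 0
and d ≥ 0, so (3, 1) + t·d stays feasible for every t ≥ 0. Along this ray z = 8x + 8y changes by 8 per unit t, so z → +∞.

Unbounded: there is a feasible ray along which z → +∞.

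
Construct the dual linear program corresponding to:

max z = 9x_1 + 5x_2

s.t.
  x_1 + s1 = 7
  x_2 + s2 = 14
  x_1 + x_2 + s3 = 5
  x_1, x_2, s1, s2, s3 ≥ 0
Minimize: z = 7y1 + 14y2 + 5y3

Subject to:
  C1: -y1 - y3 ≤ -9
  C2: -y2 - y3 ≤ -5
  y1, y2, y3 ≥ 0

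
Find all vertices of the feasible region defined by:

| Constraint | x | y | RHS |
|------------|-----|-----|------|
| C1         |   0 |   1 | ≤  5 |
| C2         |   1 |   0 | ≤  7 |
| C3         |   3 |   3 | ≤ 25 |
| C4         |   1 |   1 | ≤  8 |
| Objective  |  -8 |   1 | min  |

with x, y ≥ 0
Each vertex is the intersection of two constraint boundaries that also satisfies all remaining constraints:
  x = 0 and y = 0 → (0, 0)
  x = 7 and y = 0 → (7, 0)
  x = 7 and x + y = 8 → (7, 1)
  y = 5 and x + y = 8 → (3, 5)
  y = 5 and x = 0 → (0, 5)

Vertices: (0, 0), (7, 0), (7, 1), (3, 5), (0, 5)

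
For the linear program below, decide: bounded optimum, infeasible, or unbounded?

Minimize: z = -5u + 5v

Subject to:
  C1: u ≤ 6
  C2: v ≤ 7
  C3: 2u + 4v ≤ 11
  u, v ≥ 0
The point (5.5, 0) satisfies every constraint, so the LP is feasible; the constraints give u ≤ 6 and v ≤ 7, which with u, v ≥ 0 keep the feasible region inside a bounded box. A feasible, bounded LP attains a finite optimum at a vertex.

Evaluating z = -5u + 5v at each vertex:
  (0, 0): z = 0
  (5.5, 0): z = -27.5
  (0, 2.75): z = 13.75

Bounded optimum: z* = -27.5 at (5.5, 0).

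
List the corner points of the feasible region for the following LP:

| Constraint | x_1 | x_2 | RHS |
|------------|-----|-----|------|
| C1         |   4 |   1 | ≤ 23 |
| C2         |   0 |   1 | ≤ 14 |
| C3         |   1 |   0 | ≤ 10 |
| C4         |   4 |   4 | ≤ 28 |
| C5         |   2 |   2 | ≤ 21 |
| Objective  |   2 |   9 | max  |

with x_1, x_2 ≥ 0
Each vertex is the intersection of two constraint boundaries that also satisfies all remaining constraints:
  x_1 = 0 and x_2 = 0 → (0, 0)
  4x_1 + x_2 = 23 and x_2 = 0 → (5.75, 0)
  4x_1 + x_2 = 23 and 4x_1 + 4x_2 = 28 → (5.333, 1.667)
  4x_1 + 4x_2 = 28 and x_1 = 0 → (0, 7)

Vertices: (0, 0), (5.75, 0), (5.333, 1.667), (0, 7)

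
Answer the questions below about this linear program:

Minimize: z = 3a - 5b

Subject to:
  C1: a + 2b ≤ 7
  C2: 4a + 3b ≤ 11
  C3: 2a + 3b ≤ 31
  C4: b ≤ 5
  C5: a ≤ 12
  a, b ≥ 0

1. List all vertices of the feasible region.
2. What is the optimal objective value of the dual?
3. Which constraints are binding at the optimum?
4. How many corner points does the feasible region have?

1. (0, 0), (2.75, 0), (0.2, 3.4), (0, 3.5)
2. -17.5 (by strong duality, equal to the primal optimum)
3. C1, a ≥ 0
4. 4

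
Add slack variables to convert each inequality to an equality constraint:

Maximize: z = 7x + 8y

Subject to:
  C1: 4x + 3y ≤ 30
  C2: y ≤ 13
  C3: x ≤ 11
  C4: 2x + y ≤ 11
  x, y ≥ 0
max z = 7x + 8y

s.t.
  4x + 3y + s1 = 30
  y + s2 = 13
  x + s3 = 11
  2x + y + s4 = 11
  x, y, s1, s2, s3, s4 ≥ 0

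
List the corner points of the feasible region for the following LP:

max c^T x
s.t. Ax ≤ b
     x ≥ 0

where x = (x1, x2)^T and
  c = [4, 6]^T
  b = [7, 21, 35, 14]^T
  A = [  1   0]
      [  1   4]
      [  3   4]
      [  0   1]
Each vertex is the intersection of two constraint boundaries that also satisfies all remaining constraints:
  x1 = 0 and x2 = 0 → (0, 0)
  x1 = 7 and x2 = 0 → (7, 0)
  x1 = 7 and x1 + 4x2 = 21 → (7, 3.5)
  x1 + 4x2 = 21 and x1 = 0 → (0, 5.25)

Vertices: (0, 0), (7, 0), (7, 3.5), (0, 5.25)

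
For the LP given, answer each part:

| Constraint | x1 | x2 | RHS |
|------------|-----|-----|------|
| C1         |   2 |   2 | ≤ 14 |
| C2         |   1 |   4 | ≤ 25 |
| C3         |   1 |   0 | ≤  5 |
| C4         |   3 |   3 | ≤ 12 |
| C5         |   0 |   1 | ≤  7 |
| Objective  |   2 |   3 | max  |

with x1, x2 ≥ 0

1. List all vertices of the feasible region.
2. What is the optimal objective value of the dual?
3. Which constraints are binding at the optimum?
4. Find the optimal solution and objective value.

1. (0, 0), (4, 0), (0, 4)
2. 12 (by strong duality, equal to the primal optimum)
3. C4, x1 ≥ 0
4. x1 = 0, x2 = 4, z = 12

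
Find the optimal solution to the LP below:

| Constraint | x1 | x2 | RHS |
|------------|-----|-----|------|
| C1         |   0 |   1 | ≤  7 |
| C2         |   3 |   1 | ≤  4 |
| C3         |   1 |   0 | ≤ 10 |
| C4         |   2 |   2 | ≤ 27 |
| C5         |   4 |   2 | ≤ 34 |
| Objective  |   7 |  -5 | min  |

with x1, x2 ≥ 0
Each vertex is the intersection of two constraint boundaries that also satisfies all remaining constraints:
  x1 = 0 and x2 = 0 → (0, 0)
  3x1 + x2 = 4 and x2 = 0 → (1.333, 0)
  3x1 + x2 = 4 and x1 = 0 → (0, 4)

Evaluating z = 7x1 - 5x2 at each vertex:
  (0, 0): z = 0
  (1.333, 0): z = 9.333
  (0, 4): z = -20

The minimum is at (0, 4) with z = -20.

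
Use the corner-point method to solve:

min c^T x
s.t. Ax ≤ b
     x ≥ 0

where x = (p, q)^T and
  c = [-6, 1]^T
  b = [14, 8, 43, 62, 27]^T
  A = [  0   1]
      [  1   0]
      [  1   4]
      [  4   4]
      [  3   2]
Each vertex is the intersection of two constraint boundaries that also satisfies all remaining constraints:
  p = 0 and q = 0 → (0, 0)
  p = 8 and q = 0 → (8, 0)
  p = 8 and 3p + 2q = 27 → (8, 1.5)
  p + 4q = 43 and 3p + 2q = 27 → (2.2, 10.2)
  p + 4q = 43 and p = 0 → (0, 10.75)

Evaluating z = -6p + q at each vertex:
  (0, 0): z = 0
  (8, 0): z = -48
  (8, 1.5): z = -46.5
  (2.2, 10.2): z = -3
  (0, 10.75): z = 10.75

The minimum is at (8, 0) with z = -48.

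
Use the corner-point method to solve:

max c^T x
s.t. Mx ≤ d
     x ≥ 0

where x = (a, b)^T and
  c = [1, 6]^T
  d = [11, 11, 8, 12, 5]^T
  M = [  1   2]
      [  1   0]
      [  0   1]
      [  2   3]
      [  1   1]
Each vertex is the intersection of two constraint boundaries that also satisfies all remaining constraints:
  a = 0 and b = 0 → (0, 0)
  a + b = 5 and b = 0 → (5, 0)
  2a + 3b = 12 and a + b = 5 → (3, 2)
  2a + 3b = 12 and a = 0 → (0, 4)

Evaluating z = a + 6b at each vertex:
  (0, 0): z = 0
  (5, 0): z = 5
  (3, 2): z = 15
  (0, 4): z = 24

The maximum is at (0, 4) with z = 24.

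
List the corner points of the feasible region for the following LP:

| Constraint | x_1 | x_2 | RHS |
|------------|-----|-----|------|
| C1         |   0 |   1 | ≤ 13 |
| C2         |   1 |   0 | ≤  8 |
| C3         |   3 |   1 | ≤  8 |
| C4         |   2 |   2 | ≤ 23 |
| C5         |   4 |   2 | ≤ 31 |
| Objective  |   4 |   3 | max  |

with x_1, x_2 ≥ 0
Each vertex is the intersection of two constraint boundaries that also satisfies all remaining constraints:
  x_1 = 0 and x_2 = 0 → (0, 0)
  3x_1 + x_2 = 8 and x_2 = 0 → (2.667, 0)
  3x_1 + x_2 = 8 and x_1 = 0 → (0, 8)

Vertices: (0, 0), (2.667, 0), (0, 8)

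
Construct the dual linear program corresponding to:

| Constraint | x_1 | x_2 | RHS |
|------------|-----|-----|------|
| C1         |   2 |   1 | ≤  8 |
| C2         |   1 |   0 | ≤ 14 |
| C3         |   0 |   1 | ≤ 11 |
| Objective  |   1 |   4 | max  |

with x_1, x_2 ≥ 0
Minimize: z = 8y1 + 14y2 + 11y3

Subject to:
  C1: -2y1 - y2 ≤ -1
  C2: -y1 - y3 ≤ -4
  y1, y2, y3 ≥ 0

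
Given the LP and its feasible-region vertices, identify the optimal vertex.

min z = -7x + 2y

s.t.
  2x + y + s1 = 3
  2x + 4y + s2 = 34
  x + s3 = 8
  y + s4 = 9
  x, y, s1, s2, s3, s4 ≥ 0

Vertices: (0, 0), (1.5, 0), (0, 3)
Evaluating z = -7x + 2y at each vertex:
  (0, 0): z = 0
  (1.5, 0): z = -10.5
  (0, 3): z = 6

The smallest value is z = -10.5, attained at (1.5, 0).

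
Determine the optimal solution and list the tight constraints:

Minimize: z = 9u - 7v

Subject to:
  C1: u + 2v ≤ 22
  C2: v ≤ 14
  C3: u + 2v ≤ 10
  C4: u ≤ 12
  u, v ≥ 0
Optimal: u = 0, v = 5
Binding: C3, u ≥ 0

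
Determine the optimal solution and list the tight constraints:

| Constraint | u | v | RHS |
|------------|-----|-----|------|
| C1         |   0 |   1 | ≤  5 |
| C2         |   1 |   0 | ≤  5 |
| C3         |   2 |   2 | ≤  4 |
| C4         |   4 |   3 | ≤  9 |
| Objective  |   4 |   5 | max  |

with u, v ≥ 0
Optimal: u = 0, v = 2
Slack at optimum:
  C1: slack = 3
  C2: slack = 5
  C3: slack = 0 (binding)
  C4: slack = 3
  u ≥ 0: u = 0 (binding)
  v ≥ 0: v = 2
Binding constraints: C3, u ≥ 0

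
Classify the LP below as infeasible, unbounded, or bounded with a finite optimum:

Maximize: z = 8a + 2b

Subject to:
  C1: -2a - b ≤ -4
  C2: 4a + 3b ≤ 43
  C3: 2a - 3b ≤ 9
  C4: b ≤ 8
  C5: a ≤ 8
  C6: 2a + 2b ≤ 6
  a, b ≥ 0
The point (3, 0) satisfies every constraint, so the LP is feasible; the constraints give a ≤ 8 and b ≤ 8, which with a, b ≥ 0 keep the feasible region inside a bounded box. A feasible, bounded LP attains a finite optimum at a vertex.

Bounded optimum: z* = 24 at (3, 0).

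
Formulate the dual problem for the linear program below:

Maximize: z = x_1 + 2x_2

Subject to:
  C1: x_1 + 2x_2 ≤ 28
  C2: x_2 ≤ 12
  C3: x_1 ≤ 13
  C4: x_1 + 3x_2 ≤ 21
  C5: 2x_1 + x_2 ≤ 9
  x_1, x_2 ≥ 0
Minimize: z = 28y1 + 12y2 + 13y3 + 21y4 + 9y5

Subject to:
  C1: -y1 - y3 - y4 - 2y5 ≤ -1
  C2: -2y1 - y2 - 3y4 - y5 ≤ -2
  y1, y2, y3, y4, y5 ≥ 0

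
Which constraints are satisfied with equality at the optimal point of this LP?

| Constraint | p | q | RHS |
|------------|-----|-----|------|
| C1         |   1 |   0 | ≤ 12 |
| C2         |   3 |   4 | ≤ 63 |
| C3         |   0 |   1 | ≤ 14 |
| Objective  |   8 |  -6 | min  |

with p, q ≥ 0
Optimal: p = 0, q = 14
Binding: C3, p ≥ 0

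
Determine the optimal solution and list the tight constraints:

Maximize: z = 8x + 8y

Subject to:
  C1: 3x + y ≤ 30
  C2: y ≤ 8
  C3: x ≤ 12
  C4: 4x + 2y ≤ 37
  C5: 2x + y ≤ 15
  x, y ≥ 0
Optimal: x = 3.5, y = 8
Binding: C2, C5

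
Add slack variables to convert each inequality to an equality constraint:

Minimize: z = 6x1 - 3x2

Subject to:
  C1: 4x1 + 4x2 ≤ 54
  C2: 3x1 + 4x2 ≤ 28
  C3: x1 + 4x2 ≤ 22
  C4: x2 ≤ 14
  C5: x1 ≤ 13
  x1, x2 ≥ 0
min z = 6x1 - 3x2

s.t.
  4x1 + 4x2 + s1 = 54
  3x1 + 4x2 + s2 = 28
  x1 + 4x2 + s3 = 22
  x2 + s4 = 14
  x1 + s5 = 13
  x1, x2, s1, s2, s3, s4, s5 ≥ 0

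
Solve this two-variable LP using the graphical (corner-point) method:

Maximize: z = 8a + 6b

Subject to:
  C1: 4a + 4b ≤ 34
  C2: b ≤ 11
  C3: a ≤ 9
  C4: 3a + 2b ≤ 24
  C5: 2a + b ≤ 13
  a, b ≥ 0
Each vertex is the intersection of two constraint boundaries that also satisfies all remaining constraints:
  a = 0 and b = 0 → (0, 0)
  2a + b = 13 and b = 0 → (6.5, 0)
  4a + 4b = 34 and 2a + b = 13 → (4.5, 4)
  4a + 4b = 34 and a = 0 → (0, 8.5)

Evaluating z = 8a + 6b at each vertex:
  (0, 0): z = 0
  (6.5, 0): z = 52
  (4.5, 4): z = 60
  (0, 8.5): z = 51

The maximum is at (4.5, 4) with z = 60.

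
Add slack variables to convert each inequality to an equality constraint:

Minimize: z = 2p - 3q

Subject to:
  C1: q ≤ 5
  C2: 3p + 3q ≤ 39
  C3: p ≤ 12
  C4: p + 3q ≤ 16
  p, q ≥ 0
min z = 2p - 3q

s.t.
  q + s1 = 5
  3p + 3q + s2 = 39
  p + s3 = 12
  p + 3q + s4 = 16
  p, q, s1, s2, s3, s4 ≥ 0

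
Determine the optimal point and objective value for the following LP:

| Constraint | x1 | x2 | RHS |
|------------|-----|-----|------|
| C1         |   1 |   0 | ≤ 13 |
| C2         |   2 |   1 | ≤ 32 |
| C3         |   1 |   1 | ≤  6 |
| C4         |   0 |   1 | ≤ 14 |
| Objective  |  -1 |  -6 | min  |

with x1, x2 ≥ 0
Each vertex is the intersection of two constraint boundaries that also satisfies all remaining constraints:
  x1 = 0 and x2 = 0 → (0, 0)
  x1 + x2 = 6 and x2 = 0 → (6, 0)
  x1 + x2 = 6 and x1 = 0 → (0, 6)

Evaluating z = -x1 - 6x2 at each vertex:
  (0, 0): z = 0
  (6, 0): z = -6
  (0, 6): z = -36

The minimum is at (0, 6) with z = -36.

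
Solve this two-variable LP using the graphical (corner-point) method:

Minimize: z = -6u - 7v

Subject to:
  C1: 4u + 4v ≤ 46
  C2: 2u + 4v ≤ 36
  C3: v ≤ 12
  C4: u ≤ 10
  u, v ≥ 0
Each vertex is the intersection of two constraint boundaries that also satisfies all remaining constraints:
  u = 0 and v = 0 → (0, 0)
  u = 10 and v = 0 → (10, 0)
  4u + 4v = 46 and u = 10 → (10, 1.5)
  4u + 4v = 46 and 2u + 4v = 36 → (5, 6.5)
  2u + 4v = 36 and u = 0 → (0, 9)

Evaluating z = -6u - 7v at each vertex:
  (0, 0): z = 0
  (10, 0): z = -60
  (10, 1.5): z = -70.5
  (5, 6.5): z = -75.5
  (0, 9): z = -63

The minimum is at (5, 6.5) with z = -75.5.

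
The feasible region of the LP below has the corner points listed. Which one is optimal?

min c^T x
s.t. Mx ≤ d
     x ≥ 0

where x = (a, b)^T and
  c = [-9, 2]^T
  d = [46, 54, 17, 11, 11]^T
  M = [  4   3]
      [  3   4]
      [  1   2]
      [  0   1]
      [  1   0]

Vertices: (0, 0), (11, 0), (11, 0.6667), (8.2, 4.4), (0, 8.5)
Evaluating z = -9a + 2b at each vertex:
  (0, 0): z = 0
  (11, 0): z = -99
  (11, 0.6667): z = -97.67
  (8.2, 4.4): z = -65
  (0, 8.5): z = 17

The smallest value is z = -99, attained at (11, 0).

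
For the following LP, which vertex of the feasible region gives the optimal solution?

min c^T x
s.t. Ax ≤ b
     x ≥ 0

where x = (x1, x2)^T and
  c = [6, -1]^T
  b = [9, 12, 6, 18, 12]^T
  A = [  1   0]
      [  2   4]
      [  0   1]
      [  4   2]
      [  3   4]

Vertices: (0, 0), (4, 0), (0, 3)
Evaluating z = 6x1 - x2 at each vertex:
  (0, 0): z = 0
  (4, 0): z = 24
  (0, 3): z = -3

The smallest value is z = -3, attained at (0, 3).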